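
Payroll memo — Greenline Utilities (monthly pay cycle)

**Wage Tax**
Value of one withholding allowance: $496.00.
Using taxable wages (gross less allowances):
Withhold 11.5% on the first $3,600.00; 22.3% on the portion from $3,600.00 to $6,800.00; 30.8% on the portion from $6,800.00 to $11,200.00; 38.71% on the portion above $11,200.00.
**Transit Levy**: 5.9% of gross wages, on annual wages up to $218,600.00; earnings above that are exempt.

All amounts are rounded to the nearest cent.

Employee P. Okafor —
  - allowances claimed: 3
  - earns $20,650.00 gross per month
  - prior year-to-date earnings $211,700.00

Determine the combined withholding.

$5,971.99

Wage Tax: taxable = $20,650.00 − 3×$496.00 = $19,162.00
  $2,482.80 + 38.71% × ($19,162.00 − $11,200.00) = $2,482.80 + 38.71% × $7,962.00 = $5,564.89
Transit Levy: cap $218,600.00 − YTD $211,700.00 = $6,900.00 subject; 5.9% × $6,900.00 = $407.10
Total: $5,564.89 + $407.10 = $5,971.99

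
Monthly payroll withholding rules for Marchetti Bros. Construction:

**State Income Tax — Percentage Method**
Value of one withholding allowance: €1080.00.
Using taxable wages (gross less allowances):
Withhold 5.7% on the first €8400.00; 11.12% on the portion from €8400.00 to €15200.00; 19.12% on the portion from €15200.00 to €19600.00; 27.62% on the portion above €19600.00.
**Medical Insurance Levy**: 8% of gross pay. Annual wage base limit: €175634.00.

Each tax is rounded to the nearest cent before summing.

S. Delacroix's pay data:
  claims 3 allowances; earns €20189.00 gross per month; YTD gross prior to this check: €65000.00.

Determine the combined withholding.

State Income Tax: taxable = €20189.00 − 3×€1080.00 = €16949.00
  €1234.96 + 19.12% × (€16949.00 − €15200.00) = €1234.96 + 19.12% × €1749.00 = €1569.37
Medical Insurance Levy: 8% × €20189.00 = €1615.12
Total: €1569.37 + €1615.12 = €3184.49

€3184.49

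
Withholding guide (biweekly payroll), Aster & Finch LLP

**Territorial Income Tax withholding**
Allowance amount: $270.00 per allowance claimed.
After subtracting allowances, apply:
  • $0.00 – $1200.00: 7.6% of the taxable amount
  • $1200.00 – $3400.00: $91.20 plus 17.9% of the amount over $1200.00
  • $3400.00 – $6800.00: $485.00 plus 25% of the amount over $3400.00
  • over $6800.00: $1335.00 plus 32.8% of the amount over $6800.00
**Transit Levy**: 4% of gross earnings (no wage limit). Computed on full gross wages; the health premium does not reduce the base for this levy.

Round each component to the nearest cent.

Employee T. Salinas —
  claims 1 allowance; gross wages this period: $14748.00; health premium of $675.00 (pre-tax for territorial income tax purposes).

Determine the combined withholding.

$4221.90

Territorial Income Tax: taxable = $14748.00 − $675.00 − 1×$270.00 = $13803.00
  $1335.00 + 32.8% × ($13803.00 − $6800.00) = $1335.00 + 32.8% × $7003.00 = $3631.98
Transit Levy: 4% × $14748.00 = $589.92
Total: $3631.98 + $589.92 = $4221.90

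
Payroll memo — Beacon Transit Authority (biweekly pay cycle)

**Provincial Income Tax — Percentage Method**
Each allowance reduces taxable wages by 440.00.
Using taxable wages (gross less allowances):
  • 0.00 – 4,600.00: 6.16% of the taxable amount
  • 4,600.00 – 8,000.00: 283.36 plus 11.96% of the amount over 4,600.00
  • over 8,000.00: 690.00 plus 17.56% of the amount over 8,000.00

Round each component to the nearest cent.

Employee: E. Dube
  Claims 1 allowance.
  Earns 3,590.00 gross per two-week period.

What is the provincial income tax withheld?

194.04

Provincial Income Tax: taxable = 3,590.00 − 1×440.00 = 3,150.00
  6.16% × 3,150.00 = 194.04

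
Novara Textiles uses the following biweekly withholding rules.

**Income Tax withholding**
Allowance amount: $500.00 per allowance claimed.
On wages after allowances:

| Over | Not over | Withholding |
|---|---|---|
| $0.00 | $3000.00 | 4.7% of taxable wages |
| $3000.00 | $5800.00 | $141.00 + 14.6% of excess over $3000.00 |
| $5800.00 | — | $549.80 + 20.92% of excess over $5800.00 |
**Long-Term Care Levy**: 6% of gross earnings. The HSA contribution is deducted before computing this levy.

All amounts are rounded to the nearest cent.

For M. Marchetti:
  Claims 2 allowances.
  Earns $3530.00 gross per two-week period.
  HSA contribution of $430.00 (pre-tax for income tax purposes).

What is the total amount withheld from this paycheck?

$284.70

Income Tax: taxable = $3530.00 − $430.00 − 2×$500.00 = $2100.00
  4.7% × $2100.00 = $98.70
Long-Term Care Levy: 6% × $3100.00 = $186.00
Total: $98.70 + $186.00 = $284.70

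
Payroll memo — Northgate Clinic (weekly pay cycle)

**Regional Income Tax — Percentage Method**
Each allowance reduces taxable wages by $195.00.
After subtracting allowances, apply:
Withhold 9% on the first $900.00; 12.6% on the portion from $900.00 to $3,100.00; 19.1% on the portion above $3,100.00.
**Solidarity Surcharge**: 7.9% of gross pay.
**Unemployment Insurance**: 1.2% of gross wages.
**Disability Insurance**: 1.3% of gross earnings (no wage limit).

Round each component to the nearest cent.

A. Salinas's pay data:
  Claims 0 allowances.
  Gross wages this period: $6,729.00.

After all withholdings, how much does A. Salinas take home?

Regional Income Tax: taxable = $6,729.00
  $358.20 + 19.1% × ($6,729.00 − $3,100.00) = $358.20 + 19.1% × $3,629.00 = $1,051.34
Solidarity Surcharge: 7.9% × $6,729.00 = $531.59
Unemployment Insurance: 1.2% × $6,729.00 = $80.75
Disability Insurance: 1.3% × $6,729.00 = $87.48
Total withheld: $1,051.34 + $531.59 + $80.75 + $87.48 = $1,751.16
Net pay: $6,729.00 − $1,751.16 = $4,977.84

$4,977.84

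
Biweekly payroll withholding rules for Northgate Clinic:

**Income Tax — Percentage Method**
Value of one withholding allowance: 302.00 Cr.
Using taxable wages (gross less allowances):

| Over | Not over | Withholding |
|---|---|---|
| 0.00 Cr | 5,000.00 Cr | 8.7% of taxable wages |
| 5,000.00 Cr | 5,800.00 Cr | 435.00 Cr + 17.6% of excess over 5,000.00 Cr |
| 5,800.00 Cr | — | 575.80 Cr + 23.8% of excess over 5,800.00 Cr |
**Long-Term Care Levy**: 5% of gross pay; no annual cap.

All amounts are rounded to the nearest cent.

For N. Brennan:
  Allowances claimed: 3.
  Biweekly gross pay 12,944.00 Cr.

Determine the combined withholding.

2,707.64 Cr

Income Tax: taxable = 12,944.00 Cr − 3×302.00 Cr = 12,038.00 Cr
  575.80 Cr + 23.8% × (12,038.00 Cr − 5,800.00 Cr) = 575.80 Cr + 23.8% × 6,238.00 Cr = 2,060.44 Cr
Long-Term Care Levy: 5% × 12,944.00 Cr = 647.20 Cr
Total: 2,060.44 Cr + 647.20 Cr = 2,707.64 Cr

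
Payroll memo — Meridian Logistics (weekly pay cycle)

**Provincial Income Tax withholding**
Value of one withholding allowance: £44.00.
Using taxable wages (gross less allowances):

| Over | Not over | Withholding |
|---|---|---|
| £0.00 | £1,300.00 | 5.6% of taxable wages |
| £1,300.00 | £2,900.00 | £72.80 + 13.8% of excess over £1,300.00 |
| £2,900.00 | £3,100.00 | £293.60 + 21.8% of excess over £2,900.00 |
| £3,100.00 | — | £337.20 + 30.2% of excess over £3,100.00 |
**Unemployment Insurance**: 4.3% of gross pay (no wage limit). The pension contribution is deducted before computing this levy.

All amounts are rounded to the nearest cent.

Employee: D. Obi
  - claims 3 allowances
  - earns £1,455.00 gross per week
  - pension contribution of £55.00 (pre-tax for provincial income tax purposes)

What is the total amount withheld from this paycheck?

Provincial Income Tax: taxable = £1,455.00 − £55.00 − 3×£44.00 = £1,268.00
  5.6% × £1,268.00 = £71.01
Unemployment Insurance: 4.3% × £1,400.00 = £60.20
Total: £71.01 + £60.20 = £131.21

£131.21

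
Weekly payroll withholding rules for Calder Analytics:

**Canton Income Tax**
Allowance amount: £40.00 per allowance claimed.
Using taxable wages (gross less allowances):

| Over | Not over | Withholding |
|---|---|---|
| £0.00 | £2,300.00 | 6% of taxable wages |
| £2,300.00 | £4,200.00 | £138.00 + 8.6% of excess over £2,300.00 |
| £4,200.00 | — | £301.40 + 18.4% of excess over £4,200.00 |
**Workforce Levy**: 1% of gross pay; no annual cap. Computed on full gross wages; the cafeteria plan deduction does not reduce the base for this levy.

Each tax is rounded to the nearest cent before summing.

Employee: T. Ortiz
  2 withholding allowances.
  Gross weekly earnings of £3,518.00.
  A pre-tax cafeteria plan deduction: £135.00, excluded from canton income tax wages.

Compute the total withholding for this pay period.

£259.44

Canton Income Tax: taxable = £3,518.00 − £135.00 − 2×£40.00 = £3,303.00
  £138.00 + 8.6% × (£3,303.00 − £2,300.00) = £138.00 + 8.6% × £1,003.00 = £224.26
Workforce Levy: 1% × £3,518.00 = £35.18
Total: £224.26 + £35.18 = £259.44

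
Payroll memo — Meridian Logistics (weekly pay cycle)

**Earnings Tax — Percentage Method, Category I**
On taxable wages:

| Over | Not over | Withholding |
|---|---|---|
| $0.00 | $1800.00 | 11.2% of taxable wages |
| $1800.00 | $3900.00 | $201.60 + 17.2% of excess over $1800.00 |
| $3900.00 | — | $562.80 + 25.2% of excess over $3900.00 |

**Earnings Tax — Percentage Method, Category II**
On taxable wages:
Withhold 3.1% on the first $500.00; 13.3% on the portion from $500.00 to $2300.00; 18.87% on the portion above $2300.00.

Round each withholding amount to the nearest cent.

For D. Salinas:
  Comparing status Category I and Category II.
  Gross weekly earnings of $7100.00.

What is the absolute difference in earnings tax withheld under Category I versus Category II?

$208.54

Earnings Tax (Category I): taxable = $7100.00
  $562.80 + 25.2% × ($7100.00 − $3900.00) = $562.80 + 25.2% × $3200.00 = $1369.20
Earnings Tax (Category II): taxable = $7100.00
  $254.90 + 18.87% × ($7100.00 − $2300.00) = $254.90 + 18.87% × $4800.00 = $1160.66
Difference: |$1369.20 − $1160.66| = $208.54 (higher under Category I)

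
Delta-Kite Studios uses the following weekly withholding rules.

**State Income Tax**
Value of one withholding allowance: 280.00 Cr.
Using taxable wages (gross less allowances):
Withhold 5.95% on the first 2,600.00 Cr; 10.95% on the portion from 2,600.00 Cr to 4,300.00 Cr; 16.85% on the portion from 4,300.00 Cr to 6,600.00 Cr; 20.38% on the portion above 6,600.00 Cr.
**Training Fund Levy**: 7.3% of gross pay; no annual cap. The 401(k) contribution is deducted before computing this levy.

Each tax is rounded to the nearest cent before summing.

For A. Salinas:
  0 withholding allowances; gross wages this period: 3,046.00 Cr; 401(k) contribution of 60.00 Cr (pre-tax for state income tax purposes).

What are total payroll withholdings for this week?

414.95 Cr

State Income Tax: taxable = 3,046.00 Cr − 60.00 Cr = 2,986.00 Cr
  154.70 Cr + 10.95% × (2,986.00 Cr − 2,600.00 Cr) = 154.70 Cr + 10.95% × 386.00 Cr = 196.97 Cr
Training Fund Levy: 7.3% × 2,986.00 Cr = 217.98 Cr
Total: 196.97 Cr + 217.98 Cr = 414.95 Cr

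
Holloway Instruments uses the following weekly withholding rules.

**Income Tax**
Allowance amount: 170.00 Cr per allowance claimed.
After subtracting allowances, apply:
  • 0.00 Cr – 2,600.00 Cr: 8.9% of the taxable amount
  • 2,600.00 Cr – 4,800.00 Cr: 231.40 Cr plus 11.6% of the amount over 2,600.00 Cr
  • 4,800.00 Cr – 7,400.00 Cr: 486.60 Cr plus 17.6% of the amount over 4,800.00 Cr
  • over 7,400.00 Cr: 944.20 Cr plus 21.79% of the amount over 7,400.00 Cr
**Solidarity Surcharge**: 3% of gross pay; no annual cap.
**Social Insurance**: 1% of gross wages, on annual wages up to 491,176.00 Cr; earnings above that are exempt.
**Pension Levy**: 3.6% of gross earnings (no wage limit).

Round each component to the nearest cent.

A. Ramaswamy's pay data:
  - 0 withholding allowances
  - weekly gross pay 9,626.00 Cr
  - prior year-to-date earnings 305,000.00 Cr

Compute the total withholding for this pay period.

Income Tax: taxable = 9,626.00 Cr
  944.20 Cr + 21.79% × (9,626.00 Cr − 7,400.00 Cr) = 944.20 Cr + 21.79% × 2,226.00 Cr = 1,429.25 Cr
Solidarity Surcharge: 3% × 9,626.00 Cr = 288.78 Cr
Social Insurance: 1% × 9,626.00 Cr = 96.26 Cr
Pension Levy: 3.6% × 9,626.00 Cr = 346.54 Cr
Total: 1,429.25 Cr + 288.78 Cr + 96.26 Cr + 346.54 Cr = 2,160.83 Cr

2,160.83 Cr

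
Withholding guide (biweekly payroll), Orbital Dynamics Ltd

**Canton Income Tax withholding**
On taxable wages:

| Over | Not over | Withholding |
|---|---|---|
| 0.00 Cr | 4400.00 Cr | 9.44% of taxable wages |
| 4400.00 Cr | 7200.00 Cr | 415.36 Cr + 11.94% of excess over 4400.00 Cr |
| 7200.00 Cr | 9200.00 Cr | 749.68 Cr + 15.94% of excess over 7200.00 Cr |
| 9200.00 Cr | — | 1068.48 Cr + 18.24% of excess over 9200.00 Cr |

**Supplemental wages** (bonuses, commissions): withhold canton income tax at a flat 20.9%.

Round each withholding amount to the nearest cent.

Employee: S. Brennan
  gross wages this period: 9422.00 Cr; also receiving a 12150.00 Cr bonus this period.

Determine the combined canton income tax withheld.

Canton Income Tax: taxable = 9422.00 Cr
  1068.48 Cr + 18.24% × (9422.00 Cr − 9200.00 Cr) = 1068.48 Cr + 18.24% × 222.00 Cr = 1108.97 Cr
Supplemental (20.9% flat on bonus): 20.9% × 12150.00 Cr = 2539.35 Cr
Total canton income tax: 1108.97 Cr + 2539.35 Cr = 3648.32 Cr

3648.32 Cr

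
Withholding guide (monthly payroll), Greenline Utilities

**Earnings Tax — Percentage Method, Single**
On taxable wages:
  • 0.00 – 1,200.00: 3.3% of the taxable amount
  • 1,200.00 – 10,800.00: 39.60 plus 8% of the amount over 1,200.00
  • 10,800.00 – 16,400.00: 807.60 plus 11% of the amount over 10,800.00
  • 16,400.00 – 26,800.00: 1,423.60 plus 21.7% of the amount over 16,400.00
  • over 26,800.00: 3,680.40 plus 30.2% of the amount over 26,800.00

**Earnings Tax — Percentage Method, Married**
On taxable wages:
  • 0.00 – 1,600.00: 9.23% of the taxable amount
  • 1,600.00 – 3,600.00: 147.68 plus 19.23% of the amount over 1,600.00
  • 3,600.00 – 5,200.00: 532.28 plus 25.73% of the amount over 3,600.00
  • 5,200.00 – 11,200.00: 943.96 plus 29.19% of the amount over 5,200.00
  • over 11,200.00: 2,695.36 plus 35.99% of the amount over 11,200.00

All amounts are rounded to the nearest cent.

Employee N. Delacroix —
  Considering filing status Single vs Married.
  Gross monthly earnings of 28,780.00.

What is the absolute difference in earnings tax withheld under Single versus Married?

4,744.04

Earnings Tax (Single): taxable = 28,780.00
  3,680.40 + 30.2% × (28,780.00 − 26,800.00) = 3,680.40 + 30.2% × 1,980.00 = 4,278.36
Earnings Tax (Married): taxable = 28,780.00
  2,695.36 + 35.99% × (28,780.00 − 11,200.00) = 2,695.36 + 35.99% × 17,580.00 = 9,022.40
Difference: |4,278.36 − 9,022.40| = 4,744.04 (higher under Married)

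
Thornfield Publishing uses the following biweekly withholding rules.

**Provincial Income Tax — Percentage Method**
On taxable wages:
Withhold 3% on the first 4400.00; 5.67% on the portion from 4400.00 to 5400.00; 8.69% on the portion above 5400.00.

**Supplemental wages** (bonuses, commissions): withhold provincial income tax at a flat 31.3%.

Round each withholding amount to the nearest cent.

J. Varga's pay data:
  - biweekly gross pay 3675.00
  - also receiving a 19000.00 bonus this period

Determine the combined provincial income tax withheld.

Provincial Income Tax: taxable = 3675.00
  3% × 3675.00 = 110.25
Supplemental (31.3% flat on bonus): 31.3% × 19000.00 = 5947.00
Total provincial income tax: 110.25 + 5947.00 = 6057.25

6057.25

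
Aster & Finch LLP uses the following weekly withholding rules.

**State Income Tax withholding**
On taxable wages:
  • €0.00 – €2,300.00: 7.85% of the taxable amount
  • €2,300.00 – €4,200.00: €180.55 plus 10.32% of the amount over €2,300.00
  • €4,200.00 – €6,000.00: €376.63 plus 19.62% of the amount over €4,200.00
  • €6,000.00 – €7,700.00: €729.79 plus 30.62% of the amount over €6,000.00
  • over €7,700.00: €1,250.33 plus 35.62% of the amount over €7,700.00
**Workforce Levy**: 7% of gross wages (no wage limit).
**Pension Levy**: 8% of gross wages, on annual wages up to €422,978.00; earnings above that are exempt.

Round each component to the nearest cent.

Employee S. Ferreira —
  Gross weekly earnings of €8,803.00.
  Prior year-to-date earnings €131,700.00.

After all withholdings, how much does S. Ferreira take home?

State Income Tax: taxable = €8,803.00
  €1,250.33 + 35.62% × (€8,803.00 − €7,700.00) = €1,250.33 + 35.62% × €1,103.00 = €1,643.22
Workforce Levy: 7% × €8,803.00 = €616.21
Pension Levy: 8% × €8,803.00 = €704.24
Total withheld: €1,643.22 + €616.21 + €704.24 = €2,963.67
Net pay: €8,803.00 − €2,963.67 = €5,839.33

€5,839.33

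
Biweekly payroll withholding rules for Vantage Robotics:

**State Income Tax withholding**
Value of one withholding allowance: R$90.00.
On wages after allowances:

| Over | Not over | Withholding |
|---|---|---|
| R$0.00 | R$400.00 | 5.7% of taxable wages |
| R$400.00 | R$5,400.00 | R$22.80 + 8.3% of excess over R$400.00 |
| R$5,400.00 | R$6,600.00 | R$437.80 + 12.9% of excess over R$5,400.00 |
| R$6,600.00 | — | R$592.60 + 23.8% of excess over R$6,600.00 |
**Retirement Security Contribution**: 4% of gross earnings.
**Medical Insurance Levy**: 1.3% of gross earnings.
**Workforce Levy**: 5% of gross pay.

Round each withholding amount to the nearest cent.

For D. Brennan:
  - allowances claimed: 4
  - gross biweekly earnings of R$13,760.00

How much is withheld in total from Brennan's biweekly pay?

State Income Tax: taxable = R$13,760.00 − 4×R$90.00 = R$13,400.00
  R$592.60 + 23.8% × (R$13,400.00 − R$6,600.00) = R$592.60 + 23.8% × R$6,800.00 = R$2,211.00
Retirement Security Contribution: 4% × R$13,760.00 = R$550.40
Medical Insurance Levy: 1.3% × R$13,760.00 = R$178.88
Workforce Levy: 5% × R$13,760.00 = R$688.00
Total: R$2,211.00 + R$550.40 + R$178.88 + R$688.00 = R$3,628.28

R$3,628.28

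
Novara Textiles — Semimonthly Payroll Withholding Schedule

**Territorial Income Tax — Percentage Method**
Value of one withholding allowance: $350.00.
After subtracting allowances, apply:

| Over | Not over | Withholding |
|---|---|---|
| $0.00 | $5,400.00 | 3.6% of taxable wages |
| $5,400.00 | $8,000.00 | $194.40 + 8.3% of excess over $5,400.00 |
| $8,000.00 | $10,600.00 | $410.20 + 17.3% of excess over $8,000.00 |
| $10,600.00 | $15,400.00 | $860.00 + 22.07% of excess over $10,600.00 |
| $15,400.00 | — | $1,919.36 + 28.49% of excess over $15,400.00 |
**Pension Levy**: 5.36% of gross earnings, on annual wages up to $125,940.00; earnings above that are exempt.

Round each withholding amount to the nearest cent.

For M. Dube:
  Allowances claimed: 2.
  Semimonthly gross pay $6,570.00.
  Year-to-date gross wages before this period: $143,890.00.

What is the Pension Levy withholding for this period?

Pension Levy: YTD $143,890.00 ≥ cap $125,940.00 → $0.00

$0.00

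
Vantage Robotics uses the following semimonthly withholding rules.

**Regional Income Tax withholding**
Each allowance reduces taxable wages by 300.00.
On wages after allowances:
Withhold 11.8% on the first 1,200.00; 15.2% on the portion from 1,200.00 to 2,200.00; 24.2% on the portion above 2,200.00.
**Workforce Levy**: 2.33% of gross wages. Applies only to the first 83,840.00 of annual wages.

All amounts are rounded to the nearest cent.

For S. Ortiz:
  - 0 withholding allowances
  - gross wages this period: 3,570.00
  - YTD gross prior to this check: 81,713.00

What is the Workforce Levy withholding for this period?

Workforce Levy: cap 83,840.00 − YTD 81,713.00 = 2,127.00 subject; 2.33% × 2,127.00 = 49.56

49.56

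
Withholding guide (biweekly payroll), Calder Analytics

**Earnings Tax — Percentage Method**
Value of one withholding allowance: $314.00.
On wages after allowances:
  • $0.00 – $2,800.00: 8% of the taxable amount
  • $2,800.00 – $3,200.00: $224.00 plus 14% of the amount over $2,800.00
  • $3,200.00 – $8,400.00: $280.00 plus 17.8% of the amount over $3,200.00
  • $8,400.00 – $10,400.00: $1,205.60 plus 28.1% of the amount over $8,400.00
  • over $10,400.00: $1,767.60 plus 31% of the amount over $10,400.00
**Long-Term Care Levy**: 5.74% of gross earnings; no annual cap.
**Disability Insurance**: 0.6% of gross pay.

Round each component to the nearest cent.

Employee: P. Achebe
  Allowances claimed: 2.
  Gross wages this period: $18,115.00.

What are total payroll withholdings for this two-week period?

Earnings Tax: taxable = $18,115.00 − 2×$314.00 = $17,487.00
  $1,767.60 + 31% × ($17,487.00 − $10,400.00) = $1,767.60 + 31% × $7,087.00 = $3,964.57
Long-Term Care Levy: 5.74% × $18,115.00 = $1,039.80
Disability Insurance: 0.6% × $18,115.00 = $108.69
Total: $3,964.57 + $1,039.80 + $108.69 = $5,113.06

$5,113.06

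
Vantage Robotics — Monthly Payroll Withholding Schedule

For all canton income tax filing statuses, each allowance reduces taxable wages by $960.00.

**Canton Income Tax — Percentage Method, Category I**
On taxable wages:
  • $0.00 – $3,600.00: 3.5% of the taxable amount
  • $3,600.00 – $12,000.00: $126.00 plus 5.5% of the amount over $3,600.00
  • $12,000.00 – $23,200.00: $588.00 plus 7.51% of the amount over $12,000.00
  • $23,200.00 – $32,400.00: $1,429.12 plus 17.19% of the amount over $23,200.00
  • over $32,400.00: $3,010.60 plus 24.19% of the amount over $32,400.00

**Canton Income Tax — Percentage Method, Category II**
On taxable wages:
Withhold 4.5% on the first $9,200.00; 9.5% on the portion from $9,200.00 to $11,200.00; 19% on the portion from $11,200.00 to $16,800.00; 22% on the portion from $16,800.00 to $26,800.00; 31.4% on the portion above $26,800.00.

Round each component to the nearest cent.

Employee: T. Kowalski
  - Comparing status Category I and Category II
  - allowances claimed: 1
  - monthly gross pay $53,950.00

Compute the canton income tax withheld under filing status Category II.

Canton Income Tax (Category II): taxable = $53,950.00 − 1×$960.00 = $52,990.00
  $3,868.00 + 31.4% × ($52,990.00 − $26,800.00) = $3,868.00 + 31.4% × $26,190.00 = $12,091.66

$12,091.66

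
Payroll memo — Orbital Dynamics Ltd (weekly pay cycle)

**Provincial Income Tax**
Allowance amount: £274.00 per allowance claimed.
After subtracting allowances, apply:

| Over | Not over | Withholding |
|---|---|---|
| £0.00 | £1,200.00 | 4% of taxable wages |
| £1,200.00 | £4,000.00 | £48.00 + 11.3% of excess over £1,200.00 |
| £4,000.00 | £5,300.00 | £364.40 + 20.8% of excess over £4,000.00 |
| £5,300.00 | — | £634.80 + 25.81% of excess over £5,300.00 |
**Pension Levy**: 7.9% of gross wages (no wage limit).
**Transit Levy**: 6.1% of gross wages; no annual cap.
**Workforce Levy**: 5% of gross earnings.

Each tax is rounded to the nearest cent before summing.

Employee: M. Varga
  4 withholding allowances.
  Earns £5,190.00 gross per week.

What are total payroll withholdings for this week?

£1,370.05

Provincial Income Tax: taxable = £5,190.00 − 4×£274.00 = £4,094.00
  £364.40 + 20.8% × (£4,094.00 − £4,000.00) = £364.40 + 20.8% × £94.00 = £383.95
Pension Levy: 7.9% × £5,190.00 = £410.01
Transit Levy: 6.1% × £5,190.00 = £316.59
Workforce Levy: 5% × £5,190.00 = £259.50
Total: £383.95 + £410.01 + £316.59 + £259.50 = £1,370.05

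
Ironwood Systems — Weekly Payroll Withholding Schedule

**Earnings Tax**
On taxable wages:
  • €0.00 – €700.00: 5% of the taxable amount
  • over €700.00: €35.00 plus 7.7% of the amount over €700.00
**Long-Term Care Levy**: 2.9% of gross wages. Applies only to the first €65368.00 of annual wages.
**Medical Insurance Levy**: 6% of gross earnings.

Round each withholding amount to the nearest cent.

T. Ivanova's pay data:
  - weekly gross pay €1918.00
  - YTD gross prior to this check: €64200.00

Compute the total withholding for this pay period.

€277.74

Earnings Tax: taxable = €1918.00
  €35.00 + 7.7% × (€1918.00 − €700.00) = €35.00 + 7.7% × €1218.00 = €128.79
Long-Term Care Levy: cap €65368.00 − YTD €64200.00 = €1168.00 subject; 2.9% × €1168.00 = €33.87
Medical Insurance Levy: 6% × €1918.00 = €115.08
Total: €128.79 + €33.87 + €115.08 = €277.74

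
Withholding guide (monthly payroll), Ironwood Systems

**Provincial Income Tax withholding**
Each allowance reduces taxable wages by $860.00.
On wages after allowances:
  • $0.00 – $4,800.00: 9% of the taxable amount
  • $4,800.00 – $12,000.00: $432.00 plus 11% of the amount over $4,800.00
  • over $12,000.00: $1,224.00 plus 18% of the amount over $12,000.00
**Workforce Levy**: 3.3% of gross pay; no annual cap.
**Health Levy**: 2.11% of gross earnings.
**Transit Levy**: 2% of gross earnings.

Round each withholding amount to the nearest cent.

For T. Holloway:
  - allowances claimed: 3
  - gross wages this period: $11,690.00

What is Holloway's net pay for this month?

$9,917.67

Provincial Income Tax: taxable = $11,690.00 − 3×$860.00 = $9,110.00
  $432.00 + 11% × ($9,110.00 − $4,800.00) = $432.00 + 11% × $4,310.00 = $906.10
Workforce Levy: 3.3% × $11,690.00 = $385.77
Health Levy: 2.11% × $11,690.00 = $246.66
Transit Levy: 2% × $11,690.00 = $233.80
Total withheld: $906.10 + $385.77 + $246.66 + $233.80 = $1,772.33
Net pay: $11,690.00 − $1,772.33 = $9,917.67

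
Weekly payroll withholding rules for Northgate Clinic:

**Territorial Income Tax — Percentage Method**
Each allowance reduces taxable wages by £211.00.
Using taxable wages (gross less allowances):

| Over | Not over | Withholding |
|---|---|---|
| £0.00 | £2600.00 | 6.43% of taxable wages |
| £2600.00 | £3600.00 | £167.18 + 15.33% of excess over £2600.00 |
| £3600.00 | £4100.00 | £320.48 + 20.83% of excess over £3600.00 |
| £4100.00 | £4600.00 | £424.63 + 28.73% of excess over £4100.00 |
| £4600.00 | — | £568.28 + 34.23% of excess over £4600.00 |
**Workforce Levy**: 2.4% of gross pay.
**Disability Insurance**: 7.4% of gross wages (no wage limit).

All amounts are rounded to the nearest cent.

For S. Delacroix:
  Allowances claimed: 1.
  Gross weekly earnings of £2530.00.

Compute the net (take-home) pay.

Territorial Income Tax: taxable = £2530.00 − 1×£211.00 = £2319.00
  6.43% × £2319.00 = £149.11
Workforce Levy: 2.4% × £2530.00 = £60.72
Disability Insurance: 7.4% × £2530.00 = £187.22
Total withheld: £149.11 + £60.72 + £187.22 = £397.05
Net pay: £2530.00 − £397.05 = £2132.95

£2132.95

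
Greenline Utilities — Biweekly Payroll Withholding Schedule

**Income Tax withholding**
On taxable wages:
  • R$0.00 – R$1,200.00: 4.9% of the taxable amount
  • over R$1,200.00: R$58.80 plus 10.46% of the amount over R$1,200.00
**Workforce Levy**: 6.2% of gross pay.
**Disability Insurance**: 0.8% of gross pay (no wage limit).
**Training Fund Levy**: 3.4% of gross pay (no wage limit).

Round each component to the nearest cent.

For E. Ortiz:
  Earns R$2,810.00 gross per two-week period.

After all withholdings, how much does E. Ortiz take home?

Income Tax: taxable = R$2,810.00
  R$58.80 + 10.46% × (R$2,810.00 − R$1,200.00) = R$58.80 + 10.46% × R$1,610.00 = R$227.21
Workforce Levy: 6.2% × R$2,810.00 = R$174.22
Disability Insurance: 0.8% × R$2,810.00 = R$22.48
Training Fund Levy: 3.4% × R$2,810.00 = R$95.54
Total withheld: R$227.21 + R$174.22 + R$22.48 + R$95.54 = R$519.45
Net pay: R$2,810.00 − R$519.45 = R$2,290.55

R$2,290.55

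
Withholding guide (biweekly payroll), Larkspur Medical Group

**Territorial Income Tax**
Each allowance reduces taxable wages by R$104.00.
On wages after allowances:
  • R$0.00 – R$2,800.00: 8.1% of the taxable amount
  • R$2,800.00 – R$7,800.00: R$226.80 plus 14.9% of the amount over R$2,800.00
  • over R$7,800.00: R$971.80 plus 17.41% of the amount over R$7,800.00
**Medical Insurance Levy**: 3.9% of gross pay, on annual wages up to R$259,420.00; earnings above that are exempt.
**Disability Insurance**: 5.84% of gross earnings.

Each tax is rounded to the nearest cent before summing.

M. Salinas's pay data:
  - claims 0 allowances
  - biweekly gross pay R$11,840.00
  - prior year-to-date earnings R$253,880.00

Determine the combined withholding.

R$2,582.68

Territorial Income Tax: taxable = R$11,840.00
  R$971.80 + 17.41% × (R$11,840.00 − R$7,800.00) = R$971.80 + 17.41% × R$4,040.00 = R$1,675.16
Medical Insurance Levy: cap R$259,420.00 − YTD R$253,880.00 = R$5,540.00 subject; 3.9% × R$5,540.00 = R$216.06
Disability Insurance: 5.84% × R$11,840.00 = R$691.46
Total: R$1,675.16 + R$216.06 + R$691.46 = R$2,582.68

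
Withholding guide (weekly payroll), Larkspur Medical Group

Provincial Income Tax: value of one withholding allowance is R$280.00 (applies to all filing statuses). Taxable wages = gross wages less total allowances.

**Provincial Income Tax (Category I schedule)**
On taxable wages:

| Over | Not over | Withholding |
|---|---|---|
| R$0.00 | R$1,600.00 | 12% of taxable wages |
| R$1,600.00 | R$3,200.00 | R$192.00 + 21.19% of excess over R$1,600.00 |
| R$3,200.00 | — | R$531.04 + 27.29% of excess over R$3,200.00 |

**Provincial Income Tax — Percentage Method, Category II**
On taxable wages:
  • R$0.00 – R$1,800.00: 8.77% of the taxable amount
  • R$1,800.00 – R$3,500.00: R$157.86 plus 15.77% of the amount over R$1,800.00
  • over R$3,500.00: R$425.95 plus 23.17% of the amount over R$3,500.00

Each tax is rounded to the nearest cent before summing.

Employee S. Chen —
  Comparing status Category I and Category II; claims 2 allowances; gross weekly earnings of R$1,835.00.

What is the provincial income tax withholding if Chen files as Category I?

Provincial Income Tax (Category I): taxable = R$1,835.00 − 2×R$280.00 = R$1,275.00
  12% × R$1,275.00 = R$153.00

R$153.00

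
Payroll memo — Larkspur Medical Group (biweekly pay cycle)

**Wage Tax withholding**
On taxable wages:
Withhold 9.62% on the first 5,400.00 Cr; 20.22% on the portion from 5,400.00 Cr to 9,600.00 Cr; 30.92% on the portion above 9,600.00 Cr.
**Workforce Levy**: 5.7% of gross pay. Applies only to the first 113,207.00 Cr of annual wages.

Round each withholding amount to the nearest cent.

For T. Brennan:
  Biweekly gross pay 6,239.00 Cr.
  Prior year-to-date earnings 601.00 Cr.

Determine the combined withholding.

1,044.75 Cr

Wage Tax: taxable = 6,239.00 Cr
  519.48 Cr + 20.22% × (6,239.00 Cr − 5,400.00 Cr) = 519.48 Cr + 20.22% × 839.00 Cr = 689.13 Cr
Workforce Levy: 5.7% × 6,239.00 Cr = 355.62 Cr
Total: 689.13 Cr + 355.62 Cr = 1,044.75 Cr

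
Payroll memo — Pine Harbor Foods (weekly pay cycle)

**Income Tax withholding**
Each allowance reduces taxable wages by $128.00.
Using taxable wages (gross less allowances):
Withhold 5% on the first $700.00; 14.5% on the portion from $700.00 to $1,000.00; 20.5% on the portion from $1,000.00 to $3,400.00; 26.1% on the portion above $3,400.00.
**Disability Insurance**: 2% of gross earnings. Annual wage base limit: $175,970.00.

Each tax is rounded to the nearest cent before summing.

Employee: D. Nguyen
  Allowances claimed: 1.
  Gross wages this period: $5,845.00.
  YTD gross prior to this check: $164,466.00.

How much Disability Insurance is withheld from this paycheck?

Disability Insurance: 2% × $5,845.00 = $116.90

$116.90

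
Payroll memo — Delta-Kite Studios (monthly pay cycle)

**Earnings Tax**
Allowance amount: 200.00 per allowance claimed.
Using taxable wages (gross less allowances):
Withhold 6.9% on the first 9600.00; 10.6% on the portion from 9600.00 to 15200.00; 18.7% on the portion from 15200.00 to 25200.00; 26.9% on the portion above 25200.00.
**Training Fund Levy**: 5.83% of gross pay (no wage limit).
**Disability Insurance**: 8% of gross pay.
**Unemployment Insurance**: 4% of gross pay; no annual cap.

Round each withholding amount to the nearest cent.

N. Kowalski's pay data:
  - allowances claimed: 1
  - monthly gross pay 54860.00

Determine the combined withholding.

Earnings Tax: taxable = 54860.00 − 1×200.00 = 54660.00
  3126.00 + 26.9% × (54660.00 − 25200.00) = 3126.00 + 26.9% × 29460.00 = 11050.74
Training Fund Levy: 5.83% × 54860.00 = 3198.34
Disability Insurance: 8% × 54860.00 = 4388.80
Unemployment Insurance: 4% × 54860.00 = 2194.40
Total: 11050.74 + 3198.34 + 4388.80 + 2194.40 = 20832.28

20832.28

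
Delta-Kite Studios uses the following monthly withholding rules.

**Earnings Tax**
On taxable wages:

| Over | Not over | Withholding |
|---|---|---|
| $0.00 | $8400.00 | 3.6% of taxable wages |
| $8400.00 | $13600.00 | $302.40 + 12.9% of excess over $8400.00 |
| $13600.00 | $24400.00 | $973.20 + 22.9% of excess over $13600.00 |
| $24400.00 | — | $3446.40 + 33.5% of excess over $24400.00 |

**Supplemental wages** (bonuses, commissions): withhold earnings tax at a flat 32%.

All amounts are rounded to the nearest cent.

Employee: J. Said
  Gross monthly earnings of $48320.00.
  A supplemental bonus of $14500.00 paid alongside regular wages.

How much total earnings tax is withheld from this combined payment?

$16099.60

Earnings Tax: taxable = $48320.00
  $3446.40 + 33.5% × ($48320.00 − $24400.00) = $3446.40 + 33.5% × $23920.00 = $11459.60
Supplemental (32% flat on bonus): 32% × $14500.00 = $4640.00
Total earnings tax: $11459.60 + $4640.00 = $16099.60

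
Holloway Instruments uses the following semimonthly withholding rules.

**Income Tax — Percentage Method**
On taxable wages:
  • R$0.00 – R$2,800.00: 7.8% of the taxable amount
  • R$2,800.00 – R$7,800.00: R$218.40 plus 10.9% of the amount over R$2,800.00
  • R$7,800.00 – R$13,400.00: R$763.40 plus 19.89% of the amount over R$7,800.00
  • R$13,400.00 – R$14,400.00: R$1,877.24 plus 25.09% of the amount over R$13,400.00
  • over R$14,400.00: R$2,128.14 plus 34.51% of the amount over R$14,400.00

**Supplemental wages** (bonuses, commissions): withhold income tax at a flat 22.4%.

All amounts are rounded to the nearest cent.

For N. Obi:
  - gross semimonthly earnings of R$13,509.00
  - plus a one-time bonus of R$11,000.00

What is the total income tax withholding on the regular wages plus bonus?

Income Tax: taxable = R$13,509.00
  R$1,877.24 + 25.09% × (R$13,509.00 − R$13,400.00) = R$1,877.24 + 25.09% × R$109.00 = R$1,904.59
Supplemental (22.4% flat on bonus): 22.4% × R$11,000.00 = R$2,464.00
Total income tax: R$1,904.59 + R$2,464.00 = R$4,368.59

R$4,368.59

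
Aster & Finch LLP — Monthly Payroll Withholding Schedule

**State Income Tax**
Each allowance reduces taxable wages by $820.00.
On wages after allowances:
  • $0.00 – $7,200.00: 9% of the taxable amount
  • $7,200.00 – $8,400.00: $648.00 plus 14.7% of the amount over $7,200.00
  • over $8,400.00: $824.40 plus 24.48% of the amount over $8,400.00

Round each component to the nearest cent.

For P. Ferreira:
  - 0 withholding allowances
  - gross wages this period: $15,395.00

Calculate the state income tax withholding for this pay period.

$2,536.78

State Income Tax: taxable = $15,395.00
  $824.40 + 24.48% × ($15,395.00 − $8,400.00) = $824.40 + 24.48% × $6,995.00 = $2,536.78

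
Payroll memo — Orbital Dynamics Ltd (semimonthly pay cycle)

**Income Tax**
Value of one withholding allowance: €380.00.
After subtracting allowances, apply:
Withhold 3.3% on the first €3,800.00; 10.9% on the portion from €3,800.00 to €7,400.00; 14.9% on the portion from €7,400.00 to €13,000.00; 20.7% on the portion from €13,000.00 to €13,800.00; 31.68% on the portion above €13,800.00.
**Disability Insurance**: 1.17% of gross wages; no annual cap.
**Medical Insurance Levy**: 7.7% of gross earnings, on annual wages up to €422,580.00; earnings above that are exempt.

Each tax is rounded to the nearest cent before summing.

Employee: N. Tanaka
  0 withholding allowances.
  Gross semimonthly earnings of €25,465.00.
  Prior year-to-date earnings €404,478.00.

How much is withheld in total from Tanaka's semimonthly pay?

Income Tax: taxable = €25,465.00
  €1,517.80 + 31.68% × (€25,465.00 − €13,800.00) = €1,517.80 + 31.68% × €11,665.00 = €5,213.27
Disability Insurance: 1.17% × €25,465.00 = €297.94
Medical Insurance Levy: cap €422,580.00 − YTD €404,478.00 = €18,102.00 subject; 7.7% × €18,102.00 = €1,393.85
Total: €5,213.27 + €297.94 + €1,393.85 = €6,905.06

€6,905.06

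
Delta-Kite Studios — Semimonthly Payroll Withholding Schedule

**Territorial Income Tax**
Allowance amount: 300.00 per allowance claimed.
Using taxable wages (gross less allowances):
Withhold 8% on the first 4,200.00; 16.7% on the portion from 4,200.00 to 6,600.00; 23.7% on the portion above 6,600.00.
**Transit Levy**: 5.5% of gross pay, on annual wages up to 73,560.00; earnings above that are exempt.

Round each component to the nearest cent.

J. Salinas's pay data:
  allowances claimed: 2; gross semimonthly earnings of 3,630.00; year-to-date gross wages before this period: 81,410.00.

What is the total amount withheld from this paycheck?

Territorial Income Tax: taxable = 3,630.00 − 2×300.00 = 3,030.00
  8% × 3,030.00 = 242.40
Transit Levy: YTD 81,410.00 ≥ cap 73,560.00 → 0.00
Total: 242.40 + 0.00 = 242.40

242.40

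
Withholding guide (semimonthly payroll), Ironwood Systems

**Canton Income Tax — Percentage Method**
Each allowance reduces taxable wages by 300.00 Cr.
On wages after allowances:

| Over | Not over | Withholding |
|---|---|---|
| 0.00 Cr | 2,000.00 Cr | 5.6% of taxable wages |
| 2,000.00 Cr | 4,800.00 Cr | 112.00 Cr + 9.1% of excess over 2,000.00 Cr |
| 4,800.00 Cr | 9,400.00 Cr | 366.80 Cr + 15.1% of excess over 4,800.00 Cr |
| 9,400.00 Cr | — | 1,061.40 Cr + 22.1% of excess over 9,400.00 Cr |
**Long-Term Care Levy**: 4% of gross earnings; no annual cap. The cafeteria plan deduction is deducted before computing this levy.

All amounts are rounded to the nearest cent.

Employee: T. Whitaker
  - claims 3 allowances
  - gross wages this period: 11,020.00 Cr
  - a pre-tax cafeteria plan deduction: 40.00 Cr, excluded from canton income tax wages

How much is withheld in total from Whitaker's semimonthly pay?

Canton Income Tax: taxable = 11,020.00 Cr − 40.00 Cr − 3×300.00 Cr = 10,080.00 Cr
  1,061.40 Cr + 22.1% × (10,080.00 Cr − 9,400.00 Cr) = 1,061.40 Cr + 22.1% × 680.00 Cr = 1,211.68 Cr
Long-Term Care Levy: 4% × 10,980.00 Cr = 439.20 Cr
Total: 1,211.68 Cr + 439.20 Cr = 1,650.88 Cr

1,650.88 Cr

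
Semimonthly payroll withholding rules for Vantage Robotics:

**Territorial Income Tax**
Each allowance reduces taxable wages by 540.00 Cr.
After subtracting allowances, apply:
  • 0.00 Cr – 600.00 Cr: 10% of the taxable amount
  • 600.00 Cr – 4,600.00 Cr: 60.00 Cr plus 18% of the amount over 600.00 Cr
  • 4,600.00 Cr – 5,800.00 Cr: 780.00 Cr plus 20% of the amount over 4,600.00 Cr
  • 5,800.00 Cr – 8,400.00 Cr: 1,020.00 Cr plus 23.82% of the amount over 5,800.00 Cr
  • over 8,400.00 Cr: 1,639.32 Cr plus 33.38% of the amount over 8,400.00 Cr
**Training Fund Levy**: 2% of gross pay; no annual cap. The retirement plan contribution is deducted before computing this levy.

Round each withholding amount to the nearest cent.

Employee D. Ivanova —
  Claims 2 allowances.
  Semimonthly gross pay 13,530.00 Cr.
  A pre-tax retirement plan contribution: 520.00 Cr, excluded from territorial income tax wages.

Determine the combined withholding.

Territorial Income Tax: taxable = 13,530.00 Cr − 520.00 Cr − 2×540.00 Cr = 11,930.00 Cr
  1,639.32 Cr + 33.38% × (11,930.00 Cr − 8,400.00 Cr) = 1,639.32 Cr + 33.38% × 3,530.00 Cr = 2,817.63 Cr
Training Fund Levy: 2% × 13,010.00 Cr = 260.20 Cr
Total: 2,817.63 Cr + 260.20 Cr = 3,077.83 Cr

3,077.83 Cr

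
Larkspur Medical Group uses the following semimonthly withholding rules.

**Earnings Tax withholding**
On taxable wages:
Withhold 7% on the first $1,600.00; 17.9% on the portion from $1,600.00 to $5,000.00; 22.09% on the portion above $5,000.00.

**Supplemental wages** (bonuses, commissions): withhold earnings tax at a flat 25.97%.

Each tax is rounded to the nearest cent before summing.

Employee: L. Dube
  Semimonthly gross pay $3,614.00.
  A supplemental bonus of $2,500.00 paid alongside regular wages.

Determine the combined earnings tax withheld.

Earnings Tax: taxable = $3,614.00
  $112.00 + 17.9% × ($3,614.00 − $1,600.00) = $112.00 + 17.9% × $2,014.00 = $472.51
Supplemental (25.97% flat on bonus): 25.97% × $2,500.00 = $649.25
Total earnings tax: $472.51 + $649.25 = $1,121.76

$1,121.76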